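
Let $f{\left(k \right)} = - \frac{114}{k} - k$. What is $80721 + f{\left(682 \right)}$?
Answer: $\frac{27293242}{341} \approx 80039.0$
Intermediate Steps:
$f{\left(k \right)} = - k - \frac{114}{k}$
$80721 + f{\left(682 \right)} = 80721 - \left(682 + \frac{114}{682}\right) = 80721 - \frac{232619}{341} = \frac{27293242}{341}$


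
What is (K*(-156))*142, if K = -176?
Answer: 3898752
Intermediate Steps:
(K*(-156))*142 = -176*(-156)*142 = 27456*142 = 3898752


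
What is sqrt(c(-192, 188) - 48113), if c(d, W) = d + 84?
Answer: I*sqrt(48221) ≈ 219.59*I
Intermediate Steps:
c(d, W) = 84 + d
sqrt(c(-192, 188) - 48113) = sqrt((84 - 192) - 48113) = sqrt(-108 - 48113) = sqrt(-48221) = I*sqrt(48221)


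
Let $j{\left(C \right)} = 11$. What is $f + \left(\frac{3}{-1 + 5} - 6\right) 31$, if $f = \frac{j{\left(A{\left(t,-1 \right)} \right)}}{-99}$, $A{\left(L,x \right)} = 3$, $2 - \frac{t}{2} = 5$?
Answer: $- \frac{5863}{36} \approx -162.86$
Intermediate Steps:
$t = -6$ ($t = 4 - 10 = -6$)
$f = - \frac{1}{9}$ ($f = \frac{11}{-99} = 11 \left(- \frac{1}{99}\right) = - \frac{1}{9} \approx -0.11111$)
$f + \left(\frac{3}{-1 + 5} - 6\right) 31 = - \frac{1}{9} + \left(\frac{3}{-1 + 5} - 6\right) 31 = - \frac{1}{9} + \left(\frac{3}{4} - 6\right) 31 = - \frac{1}{9} - \frac{651}{4} = - \frac{5863}{36}$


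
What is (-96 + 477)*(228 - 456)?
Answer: -86868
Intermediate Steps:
(-96 + 477)*(228 - 456) = 381*(-228) = -86868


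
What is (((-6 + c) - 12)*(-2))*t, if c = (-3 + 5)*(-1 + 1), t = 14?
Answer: 504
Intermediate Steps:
c = 0 (c = 2*0 = 0)
(((-6 + c) - 12)*(-2))*t = (((-6 + 0) - 12)*(-2))*14 = ((-6 - 12)*(-2))*14 = -18*(-2)*14 = 36*14 = 504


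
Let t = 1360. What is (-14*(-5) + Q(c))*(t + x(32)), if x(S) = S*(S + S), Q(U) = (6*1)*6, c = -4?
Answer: 361248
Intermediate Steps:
Q(U) = 36 (Q(U) = 6*6 = 36)
x(S) = 2*S² (x(S) = S*(2*S) = 2*S²)
(-14*(-5) + Q(c))*(t + x(32)) = (-14*(-5) + 36)*(1360 + 2*32²) = (70 + 36)*(1360 + 2*1024) = 106*(1360 + 2048) = 106*3408 = 361248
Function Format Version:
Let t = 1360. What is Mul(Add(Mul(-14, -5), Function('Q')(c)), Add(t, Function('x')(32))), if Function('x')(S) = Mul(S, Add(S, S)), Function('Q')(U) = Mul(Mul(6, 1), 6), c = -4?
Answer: 361248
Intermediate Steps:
Function('Q')(U) = 36 (Function('Q')(U) = Mul(6, 6) = 36)
Function('x')(S) = Mul(2, Pow(S, 2)) (Function('x')(S) = Mul(S, Mul(2, S)) = Mul(2, Pow(S, 2)))
Mul(Add(Mul(-14, -5), Function('Q')(c)), Add(t, Function('x')(32))) = Mul(Add(Mul(-14, -5), 36), Add(1360, Mul(2, Pow(32, 2)))) = Mul(Add(70, 36), Add(1360, Mul(2, 1024))) = Mul(106, Add(1360, 2048)) = Mul(106, 3408) = 361248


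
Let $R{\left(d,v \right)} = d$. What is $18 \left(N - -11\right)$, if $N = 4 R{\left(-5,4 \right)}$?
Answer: $-162$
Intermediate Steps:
$N = -20$ ($N = 4 \left(-5\right) = -20$)
$18 \left(N - -11\right) = 18 \left(-20 - -11\right) = 18 \left(-20 + \left(-1 + 12\right)\right) = 18 \left(-20 + 11\right) = 18 \left(-9\right) = -162$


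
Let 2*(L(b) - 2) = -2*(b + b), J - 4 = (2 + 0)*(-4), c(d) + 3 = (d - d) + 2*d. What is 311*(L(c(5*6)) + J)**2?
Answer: 4184816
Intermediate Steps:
c(d) = -3 + 2*d (c(d) = -3 + ((d - d) + 2*d) = -3 + (0 + 2*d) = -3 + 2*d)
J = -4 (J = 4 + (2 + 0)*(-4) = 4 + 2*(-4) = 4 - 8 = -4)
L(b) = 2 - 2*b (L(b) = 2 + (-2*(b + b))/2 = 2 + (-4*b)/2 = 2 - 2*b)
311*(L(c(5*6)) + J)**2 = 311*((2 - 2*(-3 + 2*(5*6))) - 4)**2 = 311*((2 - 2*(-3 + 2*30)) - 4)**2 = 311*((2 - 2*(-3 + 60)) - 4)**2 = 311*((2 - 2*57) - 4)**2 = 311*((2 - 114) - 4)**2 = 311*(-112 - 4)**2 = 311*(-116)**2 = 311*13456 = 4184816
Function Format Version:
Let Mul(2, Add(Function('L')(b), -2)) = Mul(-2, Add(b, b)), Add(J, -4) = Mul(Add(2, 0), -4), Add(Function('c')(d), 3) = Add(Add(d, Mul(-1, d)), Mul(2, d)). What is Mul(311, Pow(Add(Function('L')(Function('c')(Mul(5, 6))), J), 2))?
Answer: 4184816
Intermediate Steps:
Function('c')(d) = Add(-3, Mul(2, d)) (Function('c')(d) = Add(-3, Add(Add(d, Mul(-1, d)), Mul(2, d))) = Add(-3, Add(0, Mul(2, d))) = Add(-3, Mul(2, d)))
J = -4 (J = Add(4, Mul(Add(2, 0), -4)) = Add(4, Mul(2, -4)) = Add(4, -8) = -4)
Function('L')(b) = Add(2, Mul(-2, b)) (Function('L')(b) = Add(2, Mul(Rational(1, 2), Mul(-2, Add(b, b)))) = Add(2, Mul(Rational(1, 2), Mul(-2, Mul(2, b)))) = Add(2, Mul(Rational(1, 2), Mul(-4, b))) = Add(2, Mul(-2, b)))
Mul(311, Pow(Add(Function('L')(Function('c')(Mul(5, 6))), J), 2)) = Mul(311, Pow(Add(Add(2, Mul(-2, Add(-3, Mul(2, Mul(5, 6))))), -4), 2)) = Mul(311, Pow(Add(Add(2, Mul(-2, Add(-3, Mul(2, 30)))), -4), 2)) = Mul(311, Pow(Add(Add(2, Mul(-2, Add(-3, 60))), -4), 2)) = Mul(311, Pow(Add(Add(2, Mul(-2, 57)), -4), 2)) = Mul(311, Pow(Add(Add(2, -114), -4), 2)) = Mul(311, Pow(Add(-112, -4), 2)) = Mul(311, Pow(-116, 2)) = Mul(311, 13456) = 4184816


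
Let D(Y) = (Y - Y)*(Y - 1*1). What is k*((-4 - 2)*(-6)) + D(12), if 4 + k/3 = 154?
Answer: 16200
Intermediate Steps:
k = 450 (k = -12 + 3*154 = -12 + 462 = 450)
D(Y) = 0 (D(Y) = 0*(Y - 1) = 0*(-1 + Y) = 0)
k*((-4 - 2)*(-6)) + D(12) = 450*((-4 - 2)*(-6)) + 0 = 450*(-6*(-6)) + 0 = 450*36 + 0 = 16200 + 0 = 16200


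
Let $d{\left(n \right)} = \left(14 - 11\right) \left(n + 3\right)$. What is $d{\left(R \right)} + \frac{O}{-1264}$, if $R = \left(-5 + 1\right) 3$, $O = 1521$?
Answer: $- \frac{35649}{1264} \approx -28.203$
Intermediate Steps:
$R = -12$ ($R = \left(-4\right) 3 = -12$)
$d{\left(n \right)} = 9 + 3 n$ ($d{\left(n \right)} = 3 \left(3 + n\right) = 9 + 3 n$)
$d{\left(R \right)} + \frac{O}{-1264} = \left(9 + 3 \left(-12\right)\right) + \frac{1}{-1264} \cdot 1521 = \left(9 - 36\right) - \frac{1521}{1264} = -27 - \frac{1521}{1264} = - \frac{35649}{1264}$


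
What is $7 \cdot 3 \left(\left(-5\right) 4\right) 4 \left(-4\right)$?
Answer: $6720$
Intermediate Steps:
$7 \cdot 3 \left(\left(-5\right) 4\right) 4 \left(-4\right) = 7 \cdot 3 \left(-20\right) 4 \left(-4\right) = 7 \left(\left(-60\right) 4\right) \left(-4\right) = 7 \left(-240\right) \left(-4\right) = \left(-1680\right) \left(-4\right) = 6720$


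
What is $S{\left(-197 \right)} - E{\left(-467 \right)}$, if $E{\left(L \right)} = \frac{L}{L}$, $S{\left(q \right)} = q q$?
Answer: $38808$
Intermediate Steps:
$S{\left(q \right)} = q^{2}$
$E{\left(L \right)} = 1$
$S{\left(-197 \right)} - E{\left(-467 \right)} = \left(-197\right)^{2} - 1 = 38809 - 1 = 38808$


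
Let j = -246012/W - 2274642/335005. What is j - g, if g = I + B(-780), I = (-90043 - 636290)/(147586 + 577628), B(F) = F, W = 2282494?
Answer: 71544311769321708733/92422106454646430 ≈ 774.10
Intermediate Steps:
I = -242111/241738 (I = -726333/725214 = -726333*1/725214 = -242111/241738 ≈ -1.0015)
j = -2637135983604/382323451235 (j = -246012/2282494 - 2274642/335005 = -246012*1/2282494 - 2274642*1/335005 = -123006/1141247 - 2274642/335005 = -2637135983604/382323451235 ≈ -6.8977)
g = -188797751/241738 (g = -242111/241738 - 780 = -188797751/241738 ≈ -781.00)
j - g = -2637135983604/382323451235 - 1*(-188797751/241738) = -2637135983604/382323451235 + 188797751/241738 = 71544311769321708733/92422106454646430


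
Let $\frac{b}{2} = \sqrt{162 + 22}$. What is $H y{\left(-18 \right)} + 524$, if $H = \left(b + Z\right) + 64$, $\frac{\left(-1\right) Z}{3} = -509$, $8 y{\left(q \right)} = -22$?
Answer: $- \frac{15405}{4} - 11 \sqrt{46} \approx -3925.9$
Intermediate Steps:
$y{\left(q \right)} = - \frac{11}{4}$ ($y{\left(q \right)} = \frac{1}{8} \left(-22\right) = - \frac{11}{4}$)
$Z = 1527$ ($Z = \left(-3\right) \left(-509\right) = 1527$)
$b = 4 \sqrt{46}$ ($b = 2 \sqrt{162 + 22} = 2 \sqrt{184} = 2 \cdot 2 \sqrt{46} = 4 \sqrt{46} \approx 27.129$)
$H = 1591 + 4 \sqrt{46}$ ($H = \left(4 \sqrt{46} + 1527\right) + 64 = \left(1527 + 4 \sqrt{46}\right) + 64 = 1591 + 4 \sqrt{46} \approx 1618.1$)
$H y{\left(-18 \right)} + 524 = \left(1591 + 4 \sqrt{46}\right) \left(- \frac{11}{4}\right) + 524 = \left(- \frac{17501}{4} - 11 \sqrt{46}\right) + 524 = - \frac{15405}{4} - 11 \sqrt{46}$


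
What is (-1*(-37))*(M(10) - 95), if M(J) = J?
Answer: -3145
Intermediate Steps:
(-1*(-37))*(M(10) - 95) = (-1*(-37))*(10 - 95) = 37*(-85) = -3145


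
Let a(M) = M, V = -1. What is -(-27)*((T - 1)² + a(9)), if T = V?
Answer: 351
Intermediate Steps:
T = -1
-(-27)*((T - 1)² + a(9)) = -(-27)*((-1 - 1)² + 9) = -(-27)*((-2)² + 9) = -(-27)*(4 + 9) = -(-27)*13 = -1*(-351) = 351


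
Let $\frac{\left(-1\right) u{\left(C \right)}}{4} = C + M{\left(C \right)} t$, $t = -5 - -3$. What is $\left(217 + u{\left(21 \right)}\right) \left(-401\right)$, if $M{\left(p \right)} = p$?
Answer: $-120701$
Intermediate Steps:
$t = -2$ ($t = -5 + 3 = -2$)
$u{\left(C \right)} = 4 C$ ($u{\left(C \right)} = - 4 \left(C + C \left(-2\right)\right) = - 4 \left(C - 2 C\right) = - 4 \left(- C\right) = 4 C$)
$\left(217 + u{\left(21 \right)}\right) \left(-401\right) = \left(217 + 4 \cdot 21\right) \left(-401\right) = \left(217 + 84\right) \left(-401\right) = 301 \left(-401\right) = -120701$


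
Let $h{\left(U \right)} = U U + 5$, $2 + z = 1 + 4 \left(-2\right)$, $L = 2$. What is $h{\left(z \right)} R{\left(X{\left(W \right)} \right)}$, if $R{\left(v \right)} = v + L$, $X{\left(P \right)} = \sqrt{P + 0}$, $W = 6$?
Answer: $172 + 86 \sqrt{6} \approx 382.66$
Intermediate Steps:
$z = -9$ ($z = -2 + \left(1 + 4 \left(-2\right)\right) = -2 + \left(1 - 8\right) = -2 - 7 = -9$)
$X{\left(P \right)} = \sqrt{P}$
$h{\left(U \right)} = 5 + U^{2}$ ($h{\left(U \right)} = U^{2} + 5 = 5 + U^{2}$)
$R{\left(v \right)} = 2 + v$ ($R{\left(v \right)} = v + 2 = 2 + v$)
$h{\left(z \right)} R{\left(X{\left(W \right)} \right)} = \left(5 + \left(-9\right)^{2}\right) \left(2 + \sqrt{6}\right) = \left(5 + 81\right) \left(2 + \sqrt{6}\right) = 86 \left(2 + \sqrt{6}\right) = 172 + 86 \sqrt{6}$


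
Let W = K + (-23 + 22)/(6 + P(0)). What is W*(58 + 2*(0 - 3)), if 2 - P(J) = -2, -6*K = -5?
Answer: 572/15 ≈ 38.133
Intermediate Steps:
K = ⅚ (K = -⅙*(-5) = ⅚ ≈ 0.83333)
P(J) = 4 (P(J) = 2 - 1*(-2) = 2 + 2 = 4)
W = 11/15 (W = ⅚ + (-23 + 22)/(6 + 4) = ⅚ - 1/10 = ⅚ - 1*⅒ = ⅚ - ⅒ = 11/15 ≈ 0.73333)
W*(58 + 2*(0 - 3)) = 11*(58 + 2*(0 - 3))/15 = 11*(58 + 2*(-3))/15 = 11*(58 - 6)/15 = (11/15)*52 = 572/15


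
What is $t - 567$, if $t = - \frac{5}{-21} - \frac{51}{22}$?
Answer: $- \frac{262915}{462} \approx -569.08$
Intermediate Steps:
$t = - \frac{961}{462}$ ($t = \left(-5\right) \left(- \frac{1}{21}\right) - \frac{51}{22} = \frac{5}{21} - \frac{51}{22} = - \frac{961}{462} \approx -2.0801$)
$t - 567 = - \frac{961}{462} - 567 = - \frac{262915}{462}$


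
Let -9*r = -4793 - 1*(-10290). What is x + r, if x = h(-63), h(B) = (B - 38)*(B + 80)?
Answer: -20950/9 ≈ -2327.8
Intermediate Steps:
h(B) = (-38 + B)*(80 + B)
x = -1717 (x = -3040 + (-63)² + 42*(-63) = -3040 + 3969 - 2646 = -1717)
r = -5497/9 (r = -(-4793 - 1*(-10290))/9 = -(-4793 + 10290)/9 = -⅑*5497 = -5497/9 ≈ -610.78)
x + r = -1717 - 5497/9 = -20950/9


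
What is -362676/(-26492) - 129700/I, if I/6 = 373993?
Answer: 101299212401/7430866917 ≈ 13.632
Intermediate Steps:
I = 2243958 (I = 6*373993 = 2243958)
-362676/(-26492) - 129700/I = -362676/(-26492) - 129700/2243958 = -362676*(-1/26492) - 129700*1/2243958 = 90669/6623 - 64850/1121979 = 101299212401/7430866917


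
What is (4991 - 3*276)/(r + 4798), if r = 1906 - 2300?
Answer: 4163/4404 ≈ 0.94528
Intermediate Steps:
r = -394
(4991 - 3*276)/(r + 4798) = (4991 - 3*276)/(-394 + 4798) = (4991 - 828)/4404 = 4163*(1/4404) = 4163/4404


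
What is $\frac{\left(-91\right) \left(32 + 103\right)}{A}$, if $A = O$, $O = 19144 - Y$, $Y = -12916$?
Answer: $- \frac{351}{916} \approx -0.38319$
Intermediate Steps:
$O = 32060$ ($O = 19144 - -12916 = 19144 + 12916 = 32060$)
$A = 32060$
$\frac{\left(-91\right) \left(32 + 103\right)}{A} = \frac{\left(-91\right) \left(32 + 103\right)}{32060} = \left(-91\right) 135 \cdot \frac{1}{32060} = \left(-12285\right) \frac{1}{32060} = - \frac{351}{916}$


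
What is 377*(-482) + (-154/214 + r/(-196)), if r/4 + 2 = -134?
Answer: -952715723/5243 ≈ -1.8171e+5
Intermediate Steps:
r = -544 (r = -8 + 4*(-134) = -8 - 536 = -544)
377*(-482) + (-154/214 + r/(-196)) = 377*(-482) + (-154/214 - 544/(-196)) = -181714 + (-154*1/214 - 544*(-1/196)) = -181714 + (-77/107 + 136/49) = -181714 + 10779/5243 = -952715723/5243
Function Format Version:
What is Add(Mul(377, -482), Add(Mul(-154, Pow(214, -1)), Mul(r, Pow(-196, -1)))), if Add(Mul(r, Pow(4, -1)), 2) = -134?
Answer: Rational(-952715723, 5243) ≈ -1.8171e+5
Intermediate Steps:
r = -544 (r = Add(-8, Mul(4, -134)) = Add(-8, -536) = -544)
Add(Mul(377, -482), Add(Mul(-154, Pow(214, -1)), Mul(r, Pow(-196, -1)))) = Add(Mul(377, -482), Add(Mul(-154, Pow(214, -1)), Mul(-544, Pow(-196, -1)))) = Add(-181714, Add(Mul(-154, Rational(1, 214)), Mul(-544, Rational(-1, 196)))) = Add(-181714, Add(Rational(-77, 107), Rational(136, 49))) = Add(-181714, Rational(10779, 5243)) = Rational(-952715723, 5243)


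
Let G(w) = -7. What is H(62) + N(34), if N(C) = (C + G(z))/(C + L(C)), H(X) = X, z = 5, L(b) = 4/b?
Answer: 36419/580 ≈ 62.791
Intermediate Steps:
N(C) = (-7 + C)/(C + 4/C) (N(C) = (C - 7)/(C + 4/C) = (-7 + C)/(C + 4/C))
H(62) + N(34) = 62 + 34*(-7 + 34)/(4 + 34²) = 62 + 34*27/(4 + 1156) = 62 + 34*27/1160 = 62 + 34*(1/1160)*27 = 62 + 459/580 = 36419/580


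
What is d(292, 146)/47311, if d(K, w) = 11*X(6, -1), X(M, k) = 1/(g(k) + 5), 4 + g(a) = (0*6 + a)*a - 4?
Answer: -1/8602 ≈ -0.00011625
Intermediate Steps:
g(a) = -8 + a**2 (g(a) = -4 + ((0*6 + a)*a - 4) = -4 + ((0 + a)*a - 4) = -4 + (a*a - 4) = -4 + (a**2 - 4) = -4 + (-4 + a**2) = -8 + a**2)
X(M, k) = 1/(-3 + k**2) (X(M, k) = 1/((-8 + k**2) + 5) = 1/(-3 + k**2))
d(K, w) = -11/2 (d(K, w) = 11/(-3 + (-1)**2) = 11/(-3 + 1) = 11/(-2) = 11*(-1/2) = -11/2)
d(292, 146)/47311 = -11/2/47311 = -11/2*1/47311 = -1/8602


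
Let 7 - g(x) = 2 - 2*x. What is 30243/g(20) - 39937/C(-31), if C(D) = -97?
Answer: 1576912/1455 ≈ 1083.8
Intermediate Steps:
g(x) = 5 + 2*x (g(x) = 7 - (2 - 2*x) = 7 + (-2 + 2*x) = 5 + 2*x)
30243/g(20) - 39937/C(-31) = 30243/(5 + 2*20) - 39937/(-97) = 30243/(5 + 40) - 39937*(-1/97) = 30243/45 + 39937/97 = 30243*(1/45) + 39937/97 = 10081/15 + 39937/97 = 1576912/1455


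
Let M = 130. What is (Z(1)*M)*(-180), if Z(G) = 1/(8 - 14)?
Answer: 3900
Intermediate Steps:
Z(G) = -⅙ (Z(G) = 1/(-6) = -⅙)
(Z(1)*M)*(-180) = -⅙*130*(-180) = -65/3*(-180) = 3900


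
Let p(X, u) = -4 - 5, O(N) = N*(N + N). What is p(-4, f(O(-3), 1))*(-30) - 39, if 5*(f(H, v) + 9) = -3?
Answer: 231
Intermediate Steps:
O(N) = 2*N² (O(N) = N*(2*N) = 2*N²)
f(H, v) = -48/5 (f(H, v) = -9 + (⅕)*(-3) = -9 - ⅗ = -48/5)
p(X, u) = -9
p(-4, f(O(-3), 1))*(-30) - 39 = -9*(-30) - 39 = 270 - 39 = 231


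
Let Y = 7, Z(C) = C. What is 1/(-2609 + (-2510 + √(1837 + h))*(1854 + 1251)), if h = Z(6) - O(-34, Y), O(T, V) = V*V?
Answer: -7796159/60762799154431 - 3105*√1794/60762799154431 ≈ -1.3047e-7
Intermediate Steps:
O(T, V) = V²
h = -43 (h = 6 - 1*7² = 6 - 1*49 = 6 - 49 = -43)
1/(-2609 + (-2510 + √(1837 + h))*(1854 + 1251)) = 1/(-2609 + (-2510 + √(1837 - 43))*(1854 + 1251)) = 1/(-2609 + (-2510 + √1794)*3105) = 1/(-2609 + (-7793550 + 3105*√1794)) = 1/(-7796159 + 3105*√1794)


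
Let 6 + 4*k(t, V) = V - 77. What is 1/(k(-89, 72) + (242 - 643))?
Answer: -4/1615 ≈ -0.0024768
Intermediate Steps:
k(t, V) = -83/4 + V/4 (k(t, V) = -3/2 + (V - 77)/4 = -3/2 + (-77 + V)/4 = -3/2 + (-77/4 + V/4) = -83/4 + V/4)
1/(k(-89, 72) + (242 - 643)) = 1/((-83/4 + (¼)*72) + (242 - 643)) = 1/((-83/4 + 18) - 401) = 1/(-11/4 - 401) = 1/(-1615/4) = -4/1615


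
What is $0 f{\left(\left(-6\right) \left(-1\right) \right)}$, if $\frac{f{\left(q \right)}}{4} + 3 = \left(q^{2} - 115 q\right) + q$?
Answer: $0$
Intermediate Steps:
$f{\left(q \right)} = -12 - 456 q + 4 q^{2}$ ($f{\left(q \right)} = -12 + 4 \left(\left(q^{2} - 115 q\right) + q\right) = -12 + 4 \left(q^{2} - 114 q\right) = -12 + \left(- 456 q + 4 q^{2}\right) = -12 - 456 q + 4 q^{2}$)
$0 f{\left(\left(-6\right) \left(-1\right) \right)} = 0 \left(-12 - 456 \left(\left(-6\right) \left(-1\right)\right) + 4 \left(\left(-6\right) \left(-1\right)\right)^{2}\right) = 0 \left(-12 - 2736 + 4 \cdot 6^{2}\right) = 0 \left(-12 - 2736 + 4 \cdot 36\right) = 0 \left(-12 - 2736 + 144\right) = 0 \left(-2604\right) = 0$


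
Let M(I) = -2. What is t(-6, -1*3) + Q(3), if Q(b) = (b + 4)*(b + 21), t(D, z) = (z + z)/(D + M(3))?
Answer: 675/4 ≈ 168.75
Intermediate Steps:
t(D, z) = 2*z/(-2 + D) (t(D, z) = (z + z)/(D - 2) = (2*z)/(-2 + D) = 2*z/(-2 + D))
Q(b) = (4 + b)*(21 + b)
t(-6, -1*3) + Q(3) = 2*(-1*3)/(-2 - 6) + (84 + 3**2 + 25*3) = 2*(-3)/(-8) + (84 + 9 + 75) = 2*(-3)*(-1/8) + 168 = 3/4 + 168 = 675/4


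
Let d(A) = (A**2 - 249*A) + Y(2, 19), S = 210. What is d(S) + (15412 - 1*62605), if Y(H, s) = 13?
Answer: -55370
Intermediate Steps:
d(A) = 13 + A**2 - 249*A (d(A) = (A**2 - 249*A) + 13 = 13 + A**2 - 249*A)
d(S) + (15412 - 1*62605) = (13 + 210**2 - 249*210) + (15412 - 1*62605) = (13 + 44100 - 52290) + (15412 - 62605) = -8177 - 47193 = -55370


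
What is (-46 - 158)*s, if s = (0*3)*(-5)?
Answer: 0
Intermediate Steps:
s = 0 (s = 0*(-5) = 0)
(-46 - 158)*s = (-46 - 158)*0 = -204*0 = 0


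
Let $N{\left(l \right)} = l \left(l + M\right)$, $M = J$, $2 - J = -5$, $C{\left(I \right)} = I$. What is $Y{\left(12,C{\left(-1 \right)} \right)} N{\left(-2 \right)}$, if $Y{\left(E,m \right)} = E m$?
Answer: $120$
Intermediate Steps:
$J = 7$ ($J = 2 - -5 = 2 + 5 = 7$)
$M = 7$
$N{\left(l \right)} = l \left(7 + l\right)$ ($N{\left(l \right)} = l \left(l + 7\right) = l \left(7 + l\right)$)
$Y{\left(12,C{\left(-1 \right)} \right)} N{\left(-2 \right)} = 12 \left(-1\right) \left(- 2 \left(7 - 2\right)\right) = - 12 \left(\left(-2\right) 5\right) = \left(-12\right) \left(-10\right) = 120$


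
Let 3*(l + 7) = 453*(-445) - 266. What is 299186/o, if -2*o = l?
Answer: 448779/50468 ≈ 8.8923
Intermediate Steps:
l = -201872/3 (l = -7 + (453*(-445) - 266)/3 = -7 + (-201585 - 266)/3 = -7 + (⅓)*(-201851) = -7 - 201851/3 = -201872/3 ≈ -67291.)
o = 100936/3 (o = -½*(-201872/3) = 100936/3 ≈ 33645.)
299186/o = 299186/(100936/3) = 299186*(3/100936) = 448779/50468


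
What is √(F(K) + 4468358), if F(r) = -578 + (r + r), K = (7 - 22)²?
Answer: 3*√496470 ≈ 2113.8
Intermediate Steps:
K = 225 (K = (-15)² = 225)
F(r) = -578 + 2*r
√(F(K) + 4468358) = √((-578 + 2*225) + 4468358) = √((-578 + 450) + 4468358) = √(-128 + 4468358) = √4468230 = 3*√496470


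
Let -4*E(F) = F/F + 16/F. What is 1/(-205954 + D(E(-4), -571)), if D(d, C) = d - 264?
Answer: -4/824869 ≈ -4.8493e-6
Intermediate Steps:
E(F) = -1/4 - 4/F (E(F) = -(F/F + 16/F)/4 = -(1 + 16/F)/4 = -1/4 - 4/F)
D(d, C) = -264 + d
1/(-205954 + D(E(-4), -571)) = 1/(-205954 + (-264 + (1/4)*(-16 - 1*(-4))/(-4))) = 1/(-205954 + (-264 + (1/4)*(-1/4)*(-16 + 4))) = 1/(-205954 + (-264 + (1/4)*(-1/4)*(-12))) = 1/(-205954 + (-264 + 3/4)) = 1/(-205954 - 1053/4) = 1/(-824869/4) = -4/824869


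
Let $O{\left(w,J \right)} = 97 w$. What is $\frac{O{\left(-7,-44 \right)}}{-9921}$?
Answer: $\frac{679}{9921} \approx 0.068441$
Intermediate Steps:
$\frac{O{\left(-7,-44 \right)}}{-9921} = \frac{97 \left(-7\right)}{-9921} = \left(-679\right) \left(- \frac{1}{9921}\right) = \frac{679}{9921}$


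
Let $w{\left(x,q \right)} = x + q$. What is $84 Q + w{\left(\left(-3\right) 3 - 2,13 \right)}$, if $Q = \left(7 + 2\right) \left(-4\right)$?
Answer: $-3022$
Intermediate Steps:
$Q = -36$ ($Q = 9 \left(-4\right) = -36$)
$w{\left(x,q \right)} = q + x$
$84 Q + w{\left(\left(-3\right) 3 - 2,13 \right)} = 84 \left(-36\right) + \left(13 - 11\right) = -3024 + \left(13 - 11\right) = -3024 + 2 = -3022$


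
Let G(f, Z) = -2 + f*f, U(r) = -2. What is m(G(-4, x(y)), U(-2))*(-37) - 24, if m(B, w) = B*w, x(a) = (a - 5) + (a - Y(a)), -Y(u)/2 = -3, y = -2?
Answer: 1012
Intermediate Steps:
Y(u) = 6 (Y(u) = -2*(-3) = 6)
x(a) = -11 + 2*a (x(a) = (a - 5) + (a - 1*6) = (-5 + a) + (a - 6) = (-5 + a) + (-6 + a) = -11 + 2*a)
G(f, Z) = -2 + f²
m(G(-4, x(y)), U(-2))*(-37) - 24 = ((-2 + (-4)²)*(-2))*(-37) - 24 = ((-2 + 16)*(-2))*(-37) - 24 = (14*(-2))*(-37) - 24 = -28*(-37) - 24 = 1036 - 24 = 1012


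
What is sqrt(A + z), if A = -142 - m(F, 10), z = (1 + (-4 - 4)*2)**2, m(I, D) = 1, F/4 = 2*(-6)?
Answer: sqrt(82) ≈ 9.0554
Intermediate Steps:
F = -48 (F = 4*(2*(-6)) = 4*(-12) = -48)
z = 225 (z = (1 - 8*2)**2 = (1 - 16)**2 = (-15)**2 = 225)
A = -143 (A = -142 - 1*1 = -142 - 1 = -143)
sqrt(A + z) = sqrt(-143 + 225) = sqrt(82)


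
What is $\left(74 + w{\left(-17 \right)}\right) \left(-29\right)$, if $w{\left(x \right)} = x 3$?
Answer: $-667$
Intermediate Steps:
$w{\left(x \right)} = 3 x$
$\left(74 + w{\left(-17 \right)}\right) \left(-29\right) = \left(74 + 3 \left(-17\right)\right) \left(-29\right) = \left(74 - 51\right) \left(-29\right) = 23 \left(-29\right) = -667$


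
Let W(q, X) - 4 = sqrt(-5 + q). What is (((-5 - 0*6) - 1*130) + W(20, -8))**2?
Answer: (131 - sqrt(15))**2 ≈ 16161.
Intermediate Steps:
W(q, X) = 4 + sqrt(-5 + q)
(((-5 - 0*6) - 1*130) + W(20, -8))**2 = (((-5 - 0*6) - 1*130) + (4 + sqrt(-5 + 20)))**2 = (((-5 - 7*0) - 130) + (4 + sqrt(15)))**2 = (((-5 + 0) - 130) + (4 + sqrt(15)))**2 = ((-5 - 130) + (4 + sqrt(15)))**2 = (-135 + (4 + sqrt(15)))**2 = (-131 + sqrt(15))**2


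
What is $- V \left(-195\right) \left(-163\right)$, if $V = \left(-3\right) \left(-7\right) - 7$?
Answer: $-444990$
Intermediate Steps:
$V = 14$ ($V = 21 - 7 = 14$)
$- V \left(-195\right) \left(-163\right) = - 14 \left(-195\right) \left(-163\right) = - \left(-2730\right) \left(-163\right) = \left(-1\right) 444990 = -444990$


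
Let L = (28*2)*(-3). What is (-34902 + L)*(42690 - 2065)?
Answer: -1424718750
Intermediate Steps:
L = -168 (L = 56*(-3) = -168)
(-34902 + L)*(42690 - 2065) = (-34902 - 168)*(42690 - 2065) = -35070*40625 = -1424718750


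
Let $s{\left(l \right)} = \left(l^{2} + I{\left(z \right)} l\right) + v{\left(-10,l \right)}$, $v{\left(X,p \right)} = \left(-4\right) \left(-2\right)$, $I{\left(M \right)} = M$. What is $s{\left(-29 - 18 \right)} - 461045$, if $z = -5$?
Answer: $-458593$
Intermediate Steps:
$v{\left(X,p \right)} = 8$
$s{\left(l \right)} = 8 + l^{2} - 5 l$ ($s{\left(l \right)} = \left(l^{2} - 5 l\right) + 8 = 8 + l^{2} - 5 l$)
$s{\left(-29 - 18 \right)} - 461045 = \left(8 + \left(-29 - 18\right)^{2} - 5 \left(-29 - 18\right)\right) - 461045 = \left(8 + \left(-47\right)^{2} - -235\right) - 461045 = \left(8 + 2209 + 235\right) - 461045 = 2452 - 461045 = -458593$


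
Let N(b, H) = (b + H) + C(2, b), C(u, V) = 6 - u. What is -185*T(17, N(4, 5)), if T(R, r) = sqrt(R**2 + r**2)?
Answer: -185*sqrt(458) ≈ -3959.2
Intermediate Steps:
N(b, H) = 4 + H + b (N(b, H) = (b + H) + (6 - 1*2) = (H + b) + (6 - 2) = (H + b) + 4 = 4 + H + b)
-185*T(17, N(4, 5)) = -185*sqrt(17**2 + (4 + 5 + 4)**2) = -185*sqrt(289 + 13**2) = -185*sqrt(289 + 169) = -185*sqrt(458)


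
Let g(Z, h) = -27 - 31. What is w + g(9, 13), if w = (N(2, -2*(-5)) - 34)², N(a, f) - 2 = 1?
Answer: 903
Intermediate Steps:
g(Z, h) = -58
N(a, f) = 3 (N(a, f) = 2 + 1 = 3)
w = 961 (w = (3 - 34)² = (-31)² = 961)
w + g(9, 13) = 961 - 58 = 903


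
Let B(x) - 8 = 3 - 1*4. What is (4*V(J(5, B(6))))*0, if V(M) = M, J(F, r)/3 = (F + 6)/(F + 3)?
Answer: 0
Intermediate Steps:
B(x) = 7 (B(x) = 8 + (3 - 1*4) = 8 + (3 - 4) = 8 - 1 = 7)
J(F, r) = 3*(6 + F)/(3 + F) (J(F, r) = 3*((F + 6)/(F + 3)) = 3*((6 + F)/(3 + F)) = 3*(6 + F)/(3 + F))
(4*V(J(5, B(6))))*0 = (4*(3*(6 + 5)/(3 + 5)))*0 = (4*(3*11/8))*0 = (4*(3*(⅛)*11))*0 = (4*(33/8))*0 = (33/2)*0 = 0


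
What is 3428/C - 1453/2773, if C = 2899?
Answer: 5293597/8038927 ≈ 0.65849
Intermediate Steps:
3428/C - 1453/2773 = 3428/2899 - 1453/2773 = 5293597/8038927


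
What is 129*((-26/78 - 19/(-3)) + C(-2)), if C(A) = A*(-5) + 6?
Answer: 2838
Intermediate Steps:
C(A) = 6 - 5*A (C(A) = -5*A + 6 = 6 - 5*A)
129*((-26/78 - 19/(-3)) + C(-2)) = 129*((-26/78 - 19/(-3)) + (6 - 5*(-2))) = 129*((-26*1/78 - 19*(-⅓)) + (6 + 10)) = 129*((-⅓ + 19/3) + 16) = 129*(6 + 16) = 129*22 = 2838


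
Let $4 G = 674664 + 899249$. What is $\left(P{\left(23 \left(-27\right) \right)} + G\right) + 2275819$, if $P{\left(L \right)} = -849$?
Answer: $\frac{10673793}{4} \approx 2.6684 \cdot 10^{6}$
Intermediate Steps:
$G = \frac{1573913}{4}$ ($G = \frac{674664 + 899249}{4} = \frac{1}{4} \cdot 1573913 = \frac{1573913}{4} \approx 3.9348 \cdot 10^{5}$)
$\left(P{\left(23 \left(-27\right) \right)} + G\right) + 2275819 = \left(-849 + \frac{1573913}{4}\right) + 2275819 = \frac{1570517}{4} + 2275819 = \frac{10673793}{4}$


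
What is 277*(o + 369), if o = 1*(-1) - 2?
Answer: 101382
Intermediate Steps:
o = -3 (o = -1 - 2 = -3)
277*(o + 369) = 277*(-3 + 369) = 277*366 = 101382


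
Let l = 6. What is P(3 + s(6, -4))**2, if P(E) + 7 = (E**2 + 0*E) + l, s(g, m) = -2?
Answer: 0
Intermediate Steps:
P(E) = -1 + E**2 (P(E) = -7 + ((E**2 + 0*E) + 6) = -7 + ((E**2 + 0) + 6) = -7 + (E**2 + 6) = -7 + (6 + E**2) = -1 + E**2)
P(3 + s(6, -4))**2 = (-1 + (3 - 2)**2)**2 = (-1 + 1**2)**2 = (-1 + 1)**2 = 0**2 = 0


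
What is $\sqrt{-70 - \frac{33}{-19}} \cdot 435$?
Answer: $\frac{435 i \sqrt{24643}}{19} \approx 3594.0 i$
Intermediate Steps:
$\sqrt{-70 - \frac{33}{-19}} \cdot 435 = \sqrt{-70 - - \frac{33}{19}} \cdot 435 = \sqrt{-70 + \frac{33}{19}} \cdot 435 = \sqrt{- \frac{1297}{19}} \cdot 435 = \frac{i \sqrt{24643}}{19} \cdot 435 = \frac{435 i \sqrt{24643}}{19}$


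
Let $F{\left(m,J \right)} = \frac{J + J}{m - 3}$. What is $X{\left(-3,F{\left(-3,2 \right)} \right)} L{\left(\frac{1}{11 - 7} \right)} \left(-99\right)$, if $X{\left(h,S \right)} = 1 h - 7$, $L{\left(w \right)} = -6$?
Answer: $-5940$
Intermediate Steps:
$F{\left(m,J \right)} = \frac{2 J}{-3 + m}$
$X{\left(h,S \right)} = -7 + h$ ($X{\left(h,S \right)} = h - 7 = -7 + h$)
$X{\left(-3,F{\left(-3,2 \right)} \right)} L{\left(\frac{1}{11 - 7} \right)} \left(-99\right) = \left(-7 - 3\right) \left(-6\right) \left(-99\right) = \left(-10\right) \left(-6\right) \left(-99\right) = 60 \left(-99\right) = -5940$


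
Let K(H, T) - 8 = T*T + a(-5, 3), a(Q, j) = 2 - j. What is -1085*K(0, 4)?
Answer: -24955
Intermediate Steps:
K(H, T) = 7 + T**2 (K(H, T) = 8 + (T*T + (2 - 1*3)) = 8 + (T**2 + (2 - 3)) = 8 + (T**2 - 1) = 8 + (-1 + T**2) = 7 + T**2)
-1085*K(0, 4) = -1085*(7 + 4**2) = -1085*(7 + 16) = -1085*23 = -24955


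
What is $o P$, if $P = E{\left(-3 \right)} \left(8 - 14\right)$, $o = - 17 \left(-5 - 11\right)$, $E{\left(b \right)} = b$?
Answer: $4896$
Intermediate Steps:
$o = 272$ ($o = \left(-17\right) \left(-16\right) = 272$)
$P = 18$ ($P = - 3 \left(8 - 14\right) = \left(-3\right) \left(-6\right) = 18$)
$o P = 272 \cdot 18 = 4896$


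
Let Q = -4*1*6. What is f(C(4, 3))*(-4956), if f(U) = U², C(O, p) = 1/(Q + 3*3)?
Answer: -1652/75 ≈ -22.027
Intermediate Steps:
Q = -24 (Q = -4*6 = -24)
C(O, p) = -1/15 (C(O, p) = 1/(-24 + 3*3) = 1/(-24 + 9) = 1/(-15) = -1/15)
f(C(4, 3))*(-4956) = (-1/15)²*(-4956) = (1/225)*(-4956) = -1652/75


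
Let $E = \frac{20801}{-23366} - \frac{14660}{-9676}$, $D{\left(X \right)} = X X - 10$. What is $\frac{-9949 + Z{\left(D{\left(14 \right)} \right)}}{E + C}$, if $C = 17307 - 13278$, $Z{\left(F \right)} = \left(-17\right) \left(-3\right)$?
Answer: $- \frac{559458259892}{227763883037} \approx -2.4563$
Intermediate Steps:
$D{\left(X \right)} = -10 + X^{2}$ ($D{\left(X \right)} = X^{2} - 10 = -10 + X^{2}$)
$Z{\left(F \right)} = 51$
$C = 4029$ ($C = 17307 - 13278 = 4029$)
$E = \frac{35318771}{56522354}$ ($E = 20801 \left(- \frac{1}{23366}\right) - - \frac{3665}{2419} = - \frac{20801}{23366} + \frac{3665}{2419} = \frac{35318771}{56522354} \approx 0.62486$)
$\frac{-9949 + Z{\left(D{\left(14 \right)} \right)}}{E + C} = \frac{-9949 + 51}{\frac{35318771}{56522354} + 4029} = - \frac{9898}{\frac{227763883037}{56522354}} = \left(-9898\right) \frac{56522354}{227763883037} = - \frac{559458259892}{227763883037}$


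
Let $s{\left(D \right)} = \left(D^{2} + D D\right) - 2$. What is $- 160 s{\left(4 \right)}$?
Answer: $-4800$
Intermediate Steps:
$s{\left(D \right)} = -2 + 2 D^{2}$ ($s{\left(D \right)} = \left(D^{2} + D^{2}\right) - 2 = 2 D^{2} - 2 = -2 + 2 D^{2}$)
$- 160 s{\left(4 \right)} = - 160 \left(-2 + 2 \cdot 4^{2}\right) = - 160 \left(-2 + 2 \cdot 16\right) = - 160 \left(-2 + 32\right) = \left(-160\right) 30 = -4800$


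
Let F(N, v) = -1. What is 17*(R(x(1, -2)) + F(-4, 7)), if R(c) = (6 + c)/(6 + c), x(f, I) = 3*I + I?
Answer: 0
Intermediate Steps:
x(f, I) = 4*I
R(c) = 1
17*(R(x(1, -2)) + F(-4, 7)) = 17*(1 - 1) = 17*0 = 0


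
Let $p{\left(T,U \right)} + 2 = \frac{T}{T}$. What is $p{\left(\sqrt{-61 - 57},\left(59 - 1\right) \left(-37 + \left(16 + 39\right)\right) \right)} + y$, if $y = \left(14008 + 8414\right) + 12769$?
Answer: $35190$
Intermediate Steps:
$y = 35191$ ($y = 22422 + 12769 = 35191$)
$p{\left(T,U \right)} = -1$ ($p{\left(T,U \right)} = -2 + \frac{T}{T} = -2 + 1 = -1$)
$p{\left(\sqrt{-61 - 57},\left(59 - 1\right) \left(-37 + \left(16 + 39\right)\right) \right)} + y = -1 + 35191 = 35190$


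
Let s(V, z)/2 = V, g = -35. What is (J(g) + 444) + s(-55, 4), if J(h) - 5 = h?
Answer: 304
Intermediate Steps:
s(V, z) = 2*V
J(h) = 5 + h
(J(g) + 444) + s(-55, 4) = ((5 - 35) + 444) + 2*(-55) = (-30 + 444) - 110 = 414 - 110 = 304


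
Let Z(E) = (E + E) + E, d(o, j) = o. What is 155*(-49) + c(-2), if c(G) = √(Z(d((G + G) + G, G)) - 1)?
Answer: -7595 + I*√19 ≈ -7595.0 + 4.3589*I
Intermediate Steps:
Z(E) = 3*E (Z(E) = 2*E + E = 3*E)
c(G) = √(-1 + 9*G) (c(G) = √(3*((G + G) + G) - 1) = √(3*(2*G + G) - 1) = √(3*(3*G) - 1) = √(9*G - 1) = √(-1 + 9*G))
155*(-49) + c(-2) = 155*(-49) + √(-1 + 9*(-2)) = -7595 + √(-1 - 18) = -7595 + √(-19) = -7595 + I*√19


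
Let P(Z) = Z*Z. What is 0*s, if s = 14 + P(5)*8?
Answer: 0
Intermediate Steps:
P(Z) = Z**2
s = 214 (s = 14 + 5**2*8 = 14 + 25*8 = 14 + 200 = 214)
0*s = 0*214 = 0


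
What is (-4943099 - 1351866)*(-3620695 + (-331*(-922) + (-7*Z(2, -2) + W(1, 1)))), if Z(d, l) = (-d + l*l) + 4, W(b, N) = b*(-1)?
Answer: 20871308975540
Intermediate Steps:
W(b, N) = -b
Z(d, l) = 4 + l**2 - d (Z(d, l) = (-d + l**2) + 4 = (l**2 - d) + 4 = 4 + l**2 - d)
(-4943099 - 1351866)*(-3620695 + (-331*(-922) + (-7*Z(2, -2) + W(1, 1)))) = (-4943099 - 1351866)*(-3620695 + (-331*(-922) + (-7*(4 + (-2)**2 - 1*2) - 1*1))) = -6294965*(-3620695 + (305182 + (-7*(4 + 4 - 2) - 1))) = -6294965*(-3620695 + (305182 + (-7*6 - 1))) = -6294965*(-3620695 + (305182 + (-42 - 1))) = -6294965*(-3620695 + (305182 - 43)) = -6294965*(-3620695 + 305139) = -6294965*(-3315556) = 20871308975540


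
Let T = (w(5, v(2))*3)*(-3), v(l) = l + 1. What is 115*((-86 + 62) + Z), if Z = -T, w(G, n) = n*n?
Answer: 6555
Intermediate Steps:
v(l) = 1 + l
w(G, n) = n²
T = -81 (T = ((1 + 2)²*3)*(-3) = (3²*3)*(-3) = (9*3)*(-3) = 27*(-3) = -81)
Z = 81 (Z = -1*(-81) = 81)
115*((-86 + 62) + Z) = 115*((-86 + 62) + 81) = 115*(-24 + 81) = 115*57 = 6555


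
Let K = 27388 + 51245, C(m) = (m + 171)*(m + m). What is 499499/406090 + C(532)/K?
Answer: 343029176147/31932074970 ≈ 10.742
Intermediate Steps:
C(m) = 2*m*(171 + m) (C(m) = (171 + m)*(2*m) = 2*m*(171 + m))
K = 78633
499499/406090 + C(532)/K = 499499/406090 + (2*532*(171 + 532))/78633 = 499499*(1/406090) + (2*532*703)*(1/78633) = 499499/406090 + 747992*(1/78633) = 499499/406090 + 747992/78633 = 343029176147/31932074970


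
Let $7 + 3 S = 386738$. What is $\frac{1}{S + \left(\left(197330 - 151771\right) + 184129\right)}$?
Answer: $\frac{3}{1075795} \approx 2.7886 \cdot 10^{-6}$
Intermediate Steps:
$S = \frac{386731}{3}$ ($S = - \frac{7}{3} + \frac{1}{3} \cdot 386738 = - \frac{7}{3} + \frac{386738}{3} = \frac{386731}{3} \approx 1.2891 \cdot 10^{5}$)
$\frac{1}{S + \left(\left(197330 - 151771\right) + 184129\right)} = \frac{1}{\frac{386731}{3} + \left(\left(197330 - 151771\right) + 184129\right)} = \frac{1}{\frac{386731}{3} + \left(45559 + 184129\right)} = \frac{1}{\frac{386731}{3} + 229688} = \frac{1}{\frac{1075795}{3}} = \frac{3}{1075795}$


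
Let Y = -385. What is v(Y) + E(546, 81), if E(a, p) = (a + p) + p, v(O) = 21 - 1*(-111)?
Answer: 840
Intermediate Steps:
v(O) = 132 (v(O) = 21 + 111 = 132)
E(a, p) = a + 2*p
v(Y) + E(546, 81) = 132 + (546 + 2*81) = 132 + (546 + 162) = 132 + 708 = 840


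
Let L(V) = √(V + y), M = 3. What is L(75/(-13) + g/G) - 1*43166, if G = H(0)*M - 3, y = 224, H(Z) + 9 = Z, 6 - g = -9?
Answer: -43166 + 3*√16354/26 ≈ -43151.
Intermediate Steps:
g = 15 (g = 6 - 1*(-9) = 6 + 9 = 15)
H(Z) = -9 + Z
G = -30 (G = (-9 + 0)*3 - 3 = -9*3 - 3 = -27 - 3 = -30)
L(V) = √(224 + V) (L(V) = √(V + 224) = √(224 + V))
L(75/(-13) + g/G) - 1*43166 = √(224 + (75/(-13) + 15/(-30))) - 1*43166 = √(224 + (75*(-1/13) + 15*(-1/30))) - 43166 = √(224 + (-75/13 - ½)) - 43166 = √(224 - 163/26) - 43166 = √(5661/26) - 43166 = 3*√16354/26 - 43166 = -43166 + 3*√16354/26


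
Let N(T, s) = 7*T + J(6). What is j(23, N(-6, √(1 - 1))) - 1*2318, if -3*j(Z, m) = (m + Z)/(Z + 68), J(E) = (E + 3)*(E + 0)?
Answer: -90407/39 ≈ -2318.1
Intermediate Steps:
J(E) = E*(3 + E) (J(E) = (3 + E)*E = E*(3 + E))
N(T, s) = 54 + 7*T (N(T, s) = 7*T + 6*(3 + 6) = 7*T + 6*9 = 7*T + 54 = 54 + 7*T)
j(Z, m) = -(Z + m)/(3*(68 + Z)) (j(Z, m) = -(m + Z)/(3*(Z + 68)) = -(Z + m)/(3*(68 + Z)))
j(23, N(-6, √(1 - 1))) - 1*2318 = (-1*23 - (54 + 7*(-6)))/(3*(68 + 23)) - 1*2318 = (⅓)*(-23 - (54 - 42))/91 - 2318 = (⅓)*(1/91)*(-23 - 1*12) - 2318 = (⅓)*(1/91)*(-23 - 12) - 2318 = (⅓)*(1/91)*(-35) - 2318 = -5/39 - 2318 = -90407/39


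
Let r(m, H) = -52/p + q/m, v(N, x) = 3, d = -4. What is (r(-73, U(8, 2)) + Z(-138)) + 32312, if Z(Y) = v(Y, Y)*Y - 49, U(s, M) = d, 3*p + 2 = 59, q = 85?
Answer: 44169152/1387 ≈ 31845.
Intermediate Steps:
p = 19 (p = -⅔ + (⅓)*59 = -⅔ + 59/3 = 19)
U(s, M) = -4
Z(Y) = -49 + 3*Y (Z(Y) = 3*Y - 49 = -49 + 3*Y)
r(m, H) = -52/19 + 85/m
(r(-73, U(8, 2)) + Z(-138)) + 32312 = ((-52/19 + 85/(-73)) + (-49 + 3*(-138))) + 32312 = ((-52/19 + 85*(-1/73)) + (-49 - 414)) + 32312 = ((-52/19 - 85/73) - 463) + 32312 = (-5411/1387 - 463) + 32312 = -647592/1387 + 32312 = 44169152/1387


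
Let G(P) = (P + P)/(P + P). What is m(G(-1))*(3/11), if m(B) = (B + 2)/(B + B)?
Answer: 9/22 ≈ 0.40909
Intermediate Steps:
G(P) = 1 (G(P) = (2*P)/((2*P)) = (2*P)*(1/(2*P)) = 1)
m(B) = (2 + B)/(2*B) (m(B) = (2 + B)/((2*B)) = (2 + B)*(1/(2*B)) = (2 + B)/(2*B))
m(G(-1))*(3/11) = ((½)*(2 + 1)/1)*(3/11) = ((½)*1*3)*(3*(1/11)) = (3/2)*(3/11) = 9/22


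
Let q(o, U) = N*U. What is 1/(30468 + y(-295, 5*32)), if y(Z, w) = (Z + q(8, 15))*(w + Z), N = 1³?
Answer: 1/68268 ≈ 1.4648e-5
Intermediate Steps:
N = 1
q(o, U) = U (q(o, U) = 1*U = U)
y(Z, w) = (15 + Z)*(Z + w) (y(Z, w) = (Z + 15)*(w + Z) = (15 + Z)*(Z + w))
1/(30468 + y(-295, 5*32)) = 1/(30468 + ((-295)² + 15*(-295) + 15*(5*32) - 1475*32)) = 1/(30468 + (87025 - 4425 + 15*160 - 295*160)) = 1/(30468 + (87025 - 4425 + 2400 - 47200)) = 1/(30468 + 37800) = 1/68268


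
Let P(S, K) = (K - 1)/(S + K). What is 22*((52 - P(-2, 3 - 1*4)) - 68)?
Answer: -1100/3 ≈ -366.67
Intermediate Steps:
P(S, K) = (-1 + K)/(K + S)
22*((52 - P(-2, 3 - 1*4)) - 68) = 22*((52 - (-1 + (3 - 1*4))/((3 - 1*4) - 2)) - 68) = 22*((52 - (-1 + (3 - 4))/((3 - 4) - 2)) - 68) = 22*((52 - (-1 - 1)/(-1 - 2)) - 68) = 22*((52 - (-2)/(-3)) - 68) = 22*((52 - (-1)*(-2)/3) - 68) = 22*((52 - 1*⅔) - 68) = 22*((52 - ⅔) - 68) = 22*(154/3 - 68) = 22*(-50/3) = -1100/3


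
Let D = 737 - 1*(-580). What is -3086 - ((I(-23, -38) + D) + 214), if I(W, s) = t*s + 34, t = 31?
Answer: -3473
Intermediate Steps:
I(W, s) = 34 + 31*s (I(W, s) = 31*s + 34 = 34 + 31*s)
D = 1317 (D = 737 + 580 = 1317)
-3086 - ((I(-23, -38) + D) + 214) = -3086 - (((34 + 31*(-38)) + 1317) + 214) = -3086 - (((34 - 1178) + 1317) + 214) = -3086 - ((-1144 + 1317) + 214) = -3086 - (173 + 214) = -3086 - 1*387 = -3086 - 387 = -3473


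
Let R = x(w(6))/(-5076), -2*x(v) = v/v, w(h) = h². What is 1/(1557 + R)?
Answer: 10152/15806665 ≈ 0.00064226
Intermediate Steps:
x(v) = -½ (x(v) = -v/(2*v) = -½*1 = -½)
R = 1/10152 (R = -½/(-5076) = -½*(-1/5076) = 1/10152 ≈ 9.8503e-5)
1/(1557 + R) = 1/(1557 + 1/10152) = 1/(15806665/10152) = 10152/15806665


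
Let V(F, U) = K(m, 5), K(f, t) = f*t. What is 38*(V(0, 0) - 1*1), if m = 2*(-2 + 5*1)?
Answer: 1102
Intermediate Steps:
m = 6 (m = 2*(-2 + 5) = 2*3 = 6)
V(F, U) = 30 (V(F, U) = 6*5 = 30)
38*(V(0, 0) - 1*1) = 38*(30 - 1*1) = 38*(30 - 1) = 38*29 = 1102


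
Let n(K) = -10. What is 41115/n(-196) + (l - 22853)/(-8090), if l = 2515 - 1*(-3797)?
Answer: -16622747/4045 ≈ -4109.5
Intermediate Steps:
l = 6312 (l = 2515 + 3797 = 6312)
41115/n(-196) + (l - 22853)/(-8090) = 41115/(-10) + (6312 - 22853)/(-8090) = 41115*(-1/10) - 16541*(-1/8090) = -8223/2 + 16541/8090 = -16622747/4045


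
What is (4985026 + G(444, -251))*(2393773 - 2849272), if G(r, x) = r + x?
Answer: -2270762269281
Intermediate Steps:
(4985026 + G(444, -251))*(2393773 - 2849272) = (4985026 + (444 - 251))*(2393773 - 2849272) = (4985026 + 193)*(-455499) = 4985219*(-455499) = -2270762269281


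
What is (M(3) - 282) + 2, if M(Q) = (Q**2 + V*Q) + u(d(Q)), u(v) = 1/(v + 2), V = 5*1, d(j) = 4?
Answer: -1535/6 ≈ -255.83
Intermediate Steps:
V = 5
u(v) = 1/(2 + v)
M(Q) = 1/6 + Q**2 + 5*Q (M(Q) = (Q**2 + 5*Q) + 1/(2 + 4) = (Q**2 + 5*Q) + 1/6 = 1/6 + Q**2 + 5*Q)
(M(3) - 282) + 2 = ((1/6 + 3**2 + 5*3) - 282) + 2 = ((1/6 + 9 + 15) - 282) + 2 = (145/6 - 282) + 2 = -1547/6 + 2 = -1535/6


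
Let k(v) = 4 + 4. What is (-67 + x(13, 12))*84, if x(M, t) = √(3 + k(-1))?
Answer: -5628 + 84*√11 ≈ -5349.4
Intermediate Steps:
k(v) = 8
x(M, t) = √11 (x(M, t) = √(3 + 8) = √11)
(-67 + x(13, 12))*84 = (-67 + √11)*84 = -5628 + 84*√11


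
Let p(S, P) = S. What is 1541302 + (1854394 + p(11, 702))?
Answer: 3395707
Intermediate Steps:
1541302 + (1854394 + p(11, 702)) = 1541302 + (1854394 + 11) = 1541302 + 1854405 = 3395707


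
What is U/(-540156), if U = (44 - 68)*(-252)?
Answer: -504/45013 ≈ -0.011197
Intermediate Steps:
U = 6048 (U = -24*(-252) = 6048)
U/(-540156) = 6048/(-540156) = 6048*(-1/540156) = -504/45013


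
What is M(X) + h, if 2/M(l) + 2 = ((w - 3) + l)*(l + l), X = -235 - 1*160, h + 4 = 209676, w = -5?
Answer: 33376427649/159184 ≈ 2.0967e+5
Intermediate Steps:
h = 209672 (h = -4 + 209676 = 209672)
X = -395 (X = -235 - 160 = -395)
M(l) = 2/(-2 + 2*l*(-8 + l)) (M(l) = 2/(-2 + ((-5 - 3) + l)*(l + l)) = 2/(-2 + (-8 + l)*(2*l)) = 2/(-2 + 2*l*(-8 + l)))
M(X) + h = 1/(-1 + (-395)² - 8*(-395)) + 209672 = 1/(-1 + 156025 + 3160) + 209672 = 1/159184 + 209672 = 33376427649/159184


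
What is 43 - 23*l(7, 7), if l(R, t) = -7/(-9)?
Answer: 226/9 ≈ 25.111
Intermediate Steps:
l(R, t) = 7/9 (l(R, t) = -7*(-⅑) = 7/9)
43 - 23*l(7, 7) = 43 - 23*7/9 = 43 - 161/9 = 226/9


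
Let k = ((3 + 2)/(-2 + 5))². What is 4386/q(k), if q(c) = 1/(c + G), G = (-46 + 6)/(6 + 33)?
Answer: 299710/39 ≈ 7684.9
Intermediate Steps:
G = -40/39 ≈ -1.0256
k = 25/9 (k = (5/3)² = 25/9 ≈ 2.7778)
q(c) = 1/(-40/39 + c) (q(c) = 1/(c - 40/39) = 1/(-40/39 + c))
4386/q(k) = 4386/((39/(-40 + 39*(25/9)))) = 4386/((39/(-40 + 325/3))) = 4386/((39/(205/3))) = 4386/((39*(3/205))) = 4386/(117/205) = 4386*(205/117) = 299710/39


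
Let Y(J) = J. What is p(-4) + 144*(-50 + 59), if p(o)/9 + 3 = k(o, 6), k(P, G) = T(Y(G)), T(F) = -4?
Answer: 1233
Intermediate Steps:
k(P, G) = -4
p(o) = -63 (p(o) = -27 + 9*(-4) = -27 - 36 = -63)
p(-4) + 144*(-50 + 59) = -63 + 144*(-50 + 59) = -63 + 144*9 = -63 + 1296 = 1233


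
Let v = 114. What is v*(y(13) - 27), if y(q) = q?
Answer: -1596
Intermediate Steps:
v*(y(13) - 27) = 114*(13 - 27) = 114*(-14) = -1596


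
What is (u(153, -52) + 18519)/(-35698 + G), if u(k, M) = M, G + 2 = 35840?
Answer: 18467/140 ≈ 131.91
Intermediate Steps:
G = 35838 (G = -2 + 35840 = 35838)
(u(153, -52) + 18519)/(-35698 + G) = (-52 + 18519)/(-35698 + 35838) = 18467/140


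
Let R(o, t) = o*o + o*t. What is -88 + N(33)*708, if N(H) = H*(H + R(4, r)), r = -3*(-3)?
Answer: 1985852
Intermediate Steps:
r = 9
R(o, t) = o**2 + o*t
N(H) = H*(52 + H) (N(H) = H*(H + 4*(4 + 9)) = H*(H + 4*13) = H*(H + 52) = H*(52 + H))
-88 + N(33)*708 = -88 + (33*(52 + 33))*708 = -88 + (33*85)*708 = -88 + 2805*708 = -88 + 1985940 = 1985852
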